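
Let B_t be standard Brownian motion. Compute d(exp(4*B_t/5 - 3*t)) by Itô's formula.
d(exp(4*B_t/5 - 3*t)) = (-67*exp(4*B_t/5 - 3*t)/25) dt + (4*exp(4*B_t/5 - 3*t)/5) dB_t

Itô's formula for f(t, x): d f(t, B_t) = (f_t + (1/2) f_xx) dt + f_x dB_t. Compute partials of f(t, x) = exp(-3*t + 4*x/5):
  f_t(t,x)  = -3*exp(-3*t + 4*x/5)
  f_x(t,x)  = 4*exp(-3*t + 4*x/5)/5
  f_xx(t,x) = 16*exp(-3*t + 4*x/5)/25
Assemble drift = f_t + (1/2) f_xx = -67*exp(-3*t + 4*x/5)/25 and diffusion = f_x = 4*exp(-3*t + 4*x/5)/5. Substituting x = B_t:
  d(exp(4*B_t/5 - 3*t)) = (-67*exp(4*B_t/5 - 3*t)/25) dt + (4*exp(4*B_t/5 - 3*t)/5) dB_t.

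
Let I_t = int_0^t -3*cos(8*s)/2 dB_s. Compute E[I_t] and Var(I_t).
E[I_t] = 0; Var(I_t) = 9*t/8 + 9*sin(8*t)*cos(8*t)/64

The Itô integral of a deterministic integrand f(s) has mean 0 because each increment f(s) * (B_{s+ds} - B_s) has mean 0. By the Itô isometry:
  Var( int_0^t f(s) dB_s ) = E[ (int_0^t f(s) dB_s)^2 ] = int_0^t f(s)^2 ds.
Here f(s) = -3*cos(8*s)/2, so f(s)^2 = 9*cos(8*s)^2/4. Integrate:
  int_0^t (9*cos(8*s)^2/4) ds = 9*t/8 + 9*sin(8*t)*cos(8*t)/64.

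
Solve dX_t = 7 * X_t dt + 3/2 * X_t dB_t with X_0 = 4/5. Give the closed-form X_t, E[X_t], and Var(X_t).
X_t = 4/5 * exp((47/8) t + (3/2) B_t); E[X_t] = 4*exp(7*t)/5; Var(X_t) = 16*(exp(9*t/4) - 1)*exp(14*t)/25

For GBM dX = mu X dt + sigma X dB with X_0 = x_0, apply Itô to Y = log X: dY = (mu - sigma^2/2) dt + sigma dB, so Y_t = log(x_0) + (mu - sigma^2/2) t + sigma B_t and hence X_t = x_0 * exp((mu - sigma^2/2) t + sigma B_t).
With mu = 7, sigma = 3/2, x_0 = 4/5, this gives:
  X_t = 4/5 * exp((47/8) * t + (3/2) * B_t).
Since sigma*B_t ~ Normal(0, sigma^2 t), E[exp(sigma*B_t)] = exp(sigma^2 t / 2); so E[X_t] = x_0 * exp((mu - sigma^2/2) t) * exp(sigma^2 t / 2) = x_0 * exp(mu t) = 4*exp(7*t)/5.
Var(X_t) = E[X_t^2] - (E[X_t])^2 = x_0^2 * exp(2 mu t) * (exp(sigma^2 t) - 1) = 16*(exp(9*t/4) - 1)*exp(14*t)/25.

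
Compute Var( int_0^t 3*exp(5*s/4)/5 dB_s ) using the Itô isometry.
Var = 18*exp(5*t/2)/125 - 18/125

The Itô integral of a deterministic integrand f(s) has mean 0 because each increment f(s) * (B_{s+ds} - B_s) has mean 0. By the Itô isometry:
  Var( int_0^t f(s) dB_s ) = E[ (int_0^t f(s) dB_s)^2 ] = int_0^t f(s)^2 ds.
Here f(s) = 3*exp(5*s/4)/5, so f(s)^2 = 9*exp(5*s/2)/25. Integrate:
  int_0^t (9*exp(5*s/2)/25) ds = 18*exp(5*t/2)/125 - 18/125.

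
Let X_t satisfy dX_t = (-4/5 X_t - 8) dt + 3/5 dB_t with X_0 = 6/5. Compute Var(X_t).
Var(X_t) = 9/40 - 9*exp(-8*t/5)/40

The variance V(t) = Var(X_t) satisfies V'(t) = 2 a V(t) + c^2 with V(0) = 0 (drift coefficient is linear in X, diffusion is constant). With a = -4/5, c = 3/5, the solution is
  V(t) = (c^2 / (2 a)) * (exp(2 a t) - 1)
       = ((3/5)^2 / (2*(-4/5))) * (exp((-8/5) t) - 1)
       = 9/40 - 9*exp(-8*t/5)/40.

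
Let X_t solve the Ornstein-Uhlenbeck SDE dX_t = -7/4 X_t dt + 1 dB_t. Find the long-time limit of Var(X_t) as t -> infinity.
lim Var(X_t) = 2/7

The OU SDE dX = -theta X dt + sigma dB admits the integrating factor exp(theta t): d(exp(theta t) X_t) = sigma exp(theta t) dB_t. Integrating from 0 to t gives X_t = x_0 * exp(-theta t) + sigma * int_0^t exp(-theta (t-s)) dB_s for any initial x_0. The Itô integral has variance (by the Itô isometry) sigma^2 * int_0^t exp(-2 theta (t - s)) ds = sigma^2 * (1 - exp(-2 theta t)) / (2 theta), independent of x_0.
With theta = 7/4, sigma = 1:
  Var(X_t) = (1)^2 * (1 - exp(-2*7/4 t)) / (2 * 7/4) = 2/7 - 2*exp(-7*t/2)/7.
As t -> infinity, exp(-2*7/4 t) -> 0, so the stationary variance is sigma^2 / (2 theta) = 2/7.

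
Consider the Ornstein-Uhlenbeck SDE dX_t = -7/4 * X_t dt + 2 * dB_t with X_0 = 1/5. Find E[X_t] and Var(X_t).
E[X_t] = exp(-7*t/4)/5; Var(X_t) = 8/7 - 8*exp(-7*t/2)/7

The OU SDE dX = -theta X dt + sigma dB admits the integrating factor exp(theta t): d(exp(theta t) X_t) = sigma exp(theta t) dB_t. Integrating from 0 to t:
  X_t = x_0 * exp(-theta t) + sigma * int_0^t exp(-theta (t-s)) dB_s.
The Itô integral has mean 0 and (by the Itô isometry) variance sigma^2 * int_0^t exp(-2 theta (t - s)) ds = sigma^2 * (1 - exp(-2 theta t)) / (2 theta).
With theta = 7/4, sigma = 2, x_0 = 1/5:
  E[X_t] = 1/5 * exp(-7/4 t) = exp(-7*t/4)/5
  Var(X_t) = (2)^2 * (1 - exp(-2*7/4 t)) / (2 * 7/4) = 8/7 - 8*exp(-7*t/2)/7.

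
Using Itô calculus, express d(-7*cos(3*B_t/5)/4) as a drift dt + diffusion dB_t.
d(-7*cos(3*B_t/5)/4) = (63*cos(3*B_t/5)/200) dt + (21*sin(3*B_t/5)/20) dB_t

Itô's formula for f(B_t) gives d f(B_t) = f'(B_t) dB_t + (1/2) f''(B_t) dt. Compute derivatives of f(x) = -7*cos(3*x/5)/4:
  f'(x)  = 21*sin(3*x/5)/20
  f''(x) = 63*cos(3*x/5)/100
Substitute x = B_t and multiply the f'' term by 1/2:
  drift     = (1/2) * (63*cos(3*x/5)/100) evaluated at B_t = 63*cos(3*B_t/5)/200
  diffusion = (21*sin(3*x/5)/20) evaluated at B_t = 21*sin(3*B_t/5)/20
Therefore d(-7*cos(3*B_t/5)/4) = (63*cos(3*B_t/5)/200) dt + (21*sin(3*B_t/5)/20) dB_t.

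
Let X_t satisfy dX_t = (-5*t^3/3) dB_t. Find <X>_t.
<X>_t = 25*t^7/63

For an Itô process dX_t = a(t) dt + b(t) dB_t, the quadratic variation is <X>_t = int_0^t b(s)^2 ds (the drift term does not contribute). Here b(s) = -5*s^3/3, so
  b(s)^2 = 25*s^6/9.
Integrating from 0 to t:
  <X>_t = int_0^t (25*s^6/9) ds = 25*t^7/63.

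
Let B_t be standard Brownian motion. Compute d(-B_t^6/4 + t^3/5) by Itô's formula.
d(-B_t^6/4 + t^3/5) = (-15*B_t^4/4 + 3*t^2/5) dt + (-3*B_t^5/2) dB_t

Itô's formula for f(t, x): d f(t, B_t) = (f_t + (1/2) f_xx) dt + f_x dB_t. Compute partials of f(t, x) = t^3/5 - x^6/4:
  f_t(t,x)  = 3*t^2/5
  f_x(t,x)  = -3*x^5/2
  f_xx(t,x) = -15*x^4/2
Assemble drift = f_t + (1/2) f_xx = 3*t^2/5 - 15*x^4/4 and diffusion = f_x = -3*x^5/2. Substituting x = B_t:
  d(-B_t^6/4 + t^3/5) = (-15*B_t^4/4 + 3*t^2/5) dt + (-3*B_t^5/2) dB_t.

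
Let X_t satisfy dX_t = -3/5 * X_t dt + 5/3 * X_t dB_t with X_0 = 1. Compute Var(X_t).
Var(X_t) = (exp(25*t/9) - 1)*exp(-6*t/5)

For GBM dX = mu X dt + sigma X dB with X_0 = x_0, apply Itô to Y = log X: dY = (mu - sigma^2/2) dt + sigma dB, so Y_t = log(x_0) + (mu - sigma^2/2) t + sigma B_t and hence X_t = x_0 * exp((mu - sigma^2/2) t + sigma B_t).
With mu = -3/5, sigma = 5/3, x_0 = 1, this gives:
  X_t = 1 * exp((-179/90) * t + (5/3) * B_t).
Since sigma*B_t ~ Normal(0, sigma^2 t), E[exp(sigma*B_t)] = exp(sigma^2 t / 2); so E[X_t] = x_0 * exp((mu - sigma^2/2) t) * exp(sigma^2 t / 2) = x_0 * exp(mu t) = exp(-3*t/5).
Var(X_t) = E[X_t^2] - (E[X_t])^2 = x_0^2 * exp(2 mu t) * (exp(sigma^2 t) - 1) = (exp(25*t/9) - 1)*exp(-6*t/5).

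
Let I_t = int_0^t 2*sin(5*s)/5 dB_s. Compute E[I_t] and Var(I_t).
E[I_t] = 0; Var(I_t) = 2*t/25 - sin(10*t)/125

The Itô integral of a deterministic integrand f(s) has mean 0 because each increment f(s) * (B_{s+ds} - B_s) has mean 0. By the Itô isometry:
  Var( int_0^t f(s) dB_s ) = E[ (int_0^t f(s) dB_s)^2 ] = int_0^t f(s)^2 ds.
Here f(s) = 2*sin(5*s)/5, so f(s)^2 = 4*sin(5*s)^2/25. Integrate:
  int_0^t (4*sin(5*s)^2/25) ds = 2*t/25 - sin(10*t)/125.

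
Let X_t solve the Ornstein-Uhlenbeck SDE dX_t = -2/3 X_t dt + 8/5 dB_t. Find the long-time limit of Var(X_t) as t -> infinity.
lim Var(X_t) = 48/25

The OU SDE dX = -theta X dt + sigma dB admits the integrating factor exp(theta t): d(exp(theta t) X_t) = sigma exp(theta t) dB_t. Integrating from 0 to t gives X_t = x_0 * exp(-theta t) + sigma * int_0^t exp(-theta (t-s)) dB_s for any initial x_0. The Itô integral has variance (by the Itô isometry) sigma^2 * int_0^t exp(-2 theta (t - s)) ds = sigma^2 * (1 - exp(-2 theta t)) / (2 theta), independent of x_0.
With theta = 2/3, sigma = 8/5:
  Var(X_t) = (8/5)^2 * (1 - exp(-2*2/3 t)) / (2 * 2/3) = 48/25 - 48*exp(-4*t/3)/25.
As t -> infinity, exp(-2*2/3 t) -> 0, so the stationary variance is sigma^2 / (2 theta) = 48/25.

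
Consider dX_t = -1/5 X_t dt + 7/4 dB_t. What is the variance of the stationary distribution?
lim Var(X_t) = 245/32

The OU SDE dX = -theta X dt + sigma dB admits the integrating factor exp(theta t): d(exp(theta t) X_t) = sigma exp(theta t) dB_t. Integrating from 0 to t gives X_t = x_0 * exp(-theta t) + sigma * int_0^t exp(-theta (t-s)) dB_s for any initial x_0. The Itô integral has variance (by the Itô isometry) sigma^2 * int_0^t exp(-2 theta (t - s)) ds = sigma^2 * (1 - exp(-2 theta t)) / (2 theta), independent of x_0.
With theta = 1/5, sigma = 7/4:
  Var(X_t) = (7/4)^2 * (1 - exp(-2*1/5 t)) / (2 * 1/5) = 245/32 - 245*exp(-2*t/5)/32.
As t -> infinity, exp(-2*1/5 t) -> 0, so the stationary variance is sigma^2 / (2 theta) = 245/32.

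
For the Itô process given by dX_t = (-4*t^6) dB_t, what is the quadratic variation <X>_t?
<X>_t = 16*t^13/13

For an Itô process dX_t = a(t) dt + b(t) dB_t, the quadratic variation is <X>_t = int_0^t b(s)^2 ds (the drift term does not contribute). Here b(s) = -4*s^6, so
  b(s)^2 = 16*s^12.
Integrating from 0 to t:
  <X>_t = int_0^t (16*s^12) ds = 16*t^13/13.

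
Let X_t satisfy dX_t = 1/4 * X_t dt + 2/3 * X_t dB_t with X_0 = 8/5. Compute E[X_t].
E[X_t] = 8*exp(t/4)/5

For GBM dX = mu X dt + sigma X dB with X_0 = x_0, apply Itô to Y = log X: dY = (mu - sigma^2/2) dt + sigma dB, so Y_t = log(x_0) + (mu - sigma^2/2) t + sigma B_t and hence X_t = x_0 * exp((mu - sigma^2/2) t + sigma B_t).
With mu = 1/4, sigma = 2/3, x_0 = 8/5, this gives:
  X_t = 8/5 * exp((1/36) * t + (2/3) * B_t).
Since sigma*B_t ~ Normal(0, sigma^2 t), E[exp(sigma*B_t)] = exp(sigma^2 t / 2); so E[X_t] = x_0 * exp((mu - sigma^2/2) t) * exp(sigma^2 t / 2) = x_0 * exp(mu t) = 8*exp(t/4)/5.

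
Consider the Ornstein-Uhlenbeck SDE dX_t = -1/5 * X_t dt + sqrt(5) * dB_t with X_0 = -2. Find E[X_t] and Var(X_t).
E[X_t] = -2*exp(-t/5); Var(X_t) = 25/2 - 25*exp(-2*t/5)/2

The OU SDE dX = -theta X dt + sigma dB admits the integrating factor exp(theta t): d(exp(theta t) X_t) = sigma exp(theta t) dB_t. Integrating from 0 to t:
  X_t = x_0 * exp(-theta t) + sigma * int_0^t exp(-theta (t-s)) dB_s.
The Itô integral has mean 0 and (by the Itô isometry) variance sigma^2 * int_0^t exp(-2 theta (t - s)) ds = sigma^2 * (1 - exp(-2 theta t)) / (2 theta).
With theta = 1/5, sigma = sqrt(5), x_0 = -2:
  E[X_t] = -2 * exp(-1/5 t) = -2*exp(-t/5)
  Var(X_t) = (sqrt(5))^2 * (1 - exp(-2*1/5 t)) / (2 * 1/5) = 25/2 - 25*exp(-2*t/5)/2.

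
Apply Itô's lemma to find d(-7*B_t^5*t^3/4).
d(-7*B_t^5*t^3/4) = (7*B_t^3*t^2*(-3*B_t^2 - 10*t)/4) dt + (-35*B_t^4*t^3/4) dB_t

Itô's formula for f(t, x): d f(t, B_t) = (f_t + (1/2) f_xx) dt + f_x dB_t. Compute partials of f(t, x) = -7*t^3*x^5/4:
  f_t(t,x)  = -21*t^2*x^5/4
  f_x(t,x)  = -35*t^3*x^4/4
  f_xx(t,x) = -35*t^3*x^3
Assemble drift = f_t + (1/2) f_xx = 7*t^2*x^3*(-10*t - 3*x^2)/4 and diffusion = f_x = -35*t^3*x^4/4. Substituting x = B_t:
  d(-7*B_t^5*t^3/4) = (7*B_t^3*t^2*(-3*B_t^2 - 10*t)/4) dt + (-35*B_t^4*t^3/4) dB_t.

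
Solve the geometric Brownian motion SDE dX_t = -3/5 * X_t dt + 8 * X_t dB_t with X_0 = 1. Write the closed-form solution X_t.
X_t = 1 * exp((-163/5) * t + (8) * B_t)

For GBM dX = mu X dt + sigma X dB with X_0 = x_0, apply Itô to Y = log X: dY = (mu - sigma^2/2) dt + sigma dB, so Y_t = log(x_0) + (mu - sigma^2/2) t + sigma B_t and hence X_t = x_0 * exp((mu - sigma^2/2) t + sigma B_t).
With mu = -3/5, sigma = 8, x_0 = 1, this gives:
  X_t = 1 * exp((-163/5) * t + (8) * B_t).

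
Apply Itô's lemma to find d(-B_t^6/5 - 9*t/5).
d(-B_t^6/5 - 9*t/5) = (-3*B_t^4 - 9/5) dt + (-6*B_t^5/5) dB_t

Itô's formula for f(t, x): d f(t, B_t) = (f_t + (1/2) f_xx) dt + f_x dB_t. Compute partials of f(t, x) = -9*t/5 - x^6/5:
  f_t(t,x)  = -9/5
  f_x(t,x)  = -6*x^5/5
  f_xx(t,x) = -6*x^4
Assemble drift = f_t + (1/2) f_xx = -3*x^4 - 9/5 and diffusion = f_x = -6*x^5/5. Substituting x = B_t:
  d(-B_t^6/5 - 9*t/5) = (-3*B_t^4 - 9/5) dt + (-6*B_t^5/5) dB_t.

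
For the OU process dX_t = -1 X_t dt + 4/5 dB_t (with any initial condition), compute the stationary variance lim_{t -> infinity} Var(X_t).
lim Var(X_t) = 8/25

The OU SDE dX = -theta X dt + sigma dB admits the integrating factor exp(theta t): d(exp(theta t) X_t) = sigma exp(theta t) dB_t. Integrating from 0 to t gives X_t = x_0 * exp(-theta t) + sigma * int_0^t exp(-theta (t-s)) dB_s for any initial x_0. The Itô integral has variance (by the Itô isometry) sigma^2 * int_0^t exp(-2 theta (t - s)) ds = sigma^2 * (1 - exp(-2 theta t)) / (2 theta), independent of x_0.
With theta = 1, sigma = 4/5:
  Var(X_t) = (4/5)^2 * (1 - exp(-2*1 t)) / (2 * 1) = 8/25 - 8*exp(-2*t)/25.
As t -> infinity, exp(-2*1 t) -> 0, so the stationary variance is sigma^2 / (2 theta) = 8/25.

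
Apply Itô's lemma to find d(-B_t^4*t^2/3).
d(-B_t^4*t^2/3) = (2*B_t^2*t*(-B_t^2 - 3*t)/3) dt + (-4*B_t^3*t^2/3) dB_t

Itô's formula for f(t, x): d f(t, B_t) = (f_t + (1/2) f_xx) dt + f_x dB_t. Compute partials of f(t, x) = -t^2*x^4/3:
  f_t(t,x)  = -2*t*x^4/3
  f_x(t,x)  = -4*t^2*x^3/3
  f_xx(t,x) = -4*t^2*x^2
Assemble drift = f_t + (1/2) f_xx = 2*t*x^2*(-3*t - x^2)/3 and diffusion = f_x = -4*t^2*x^3/3. Substituting x = B_t:
  d(-B_t^4*t^2/3) = (2*B_t^2*t*(-B_t^2 - 3*t)/3) dt + (-4*B_t^3*t^2/3) dB_t.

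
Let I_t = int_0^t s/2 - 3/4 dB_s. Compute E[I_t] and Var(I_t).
E[I_t] = 0; Var(I_t) = t*(4*t^2 - 18*t + 27)/48

The Itô integral of a deterministic integrand f(s) has mean 0 because each increment f(s) * (B_{s+ds} - B_s) has mean 0. By the Itô isometry:
  Var( int_0^t f(s) dB_s ) = E[ (int_0^t f(s) dB_s)^2 ] = int_0^t f(s)^2 ds.
Here f(s) = s/2 - 3/4, so f(s)^2 = (2*s - 3)^2/16. Integrate:
  int_0^t ((2*s - 3)^2/16) ds = t*(4*t^2 - 18*t + 27)/48.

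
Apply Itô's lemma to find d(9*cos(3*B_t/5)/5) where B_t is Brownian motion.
d(9*cos(3*B_t/5)/5) = (-81*cos(3*B_t/5)/250) dt + (-27*sin(3*B_t/5)/25) dB_t

Itô's formula for f(B_t) gives d f(B_t) = f'(B_t) dB_t + (1/2) f''(B_t) dt. Compute derivatives of f(x) = 9*cos(3*x/5)/5:
  f'(x)  = -27*sin(3*x/5)/25
  f''(x) = -81*cos(3*x/5)/125
Substitute x = B_t and multiply the f'' term by 1/2:
  drift     = (1/2) * (-81*cos(3*x/5)/125) evaluated at B_t = -81*cos(3*B_t/5)/250
  diffusion = (-27*sin(3*x/5)/25) evaluated at B_t = -27*sin(3*B_t/5)/25
Therefore d(9*cos(3*B_t/5)/5) = (-81*cos(3*B_t/5)/250) dt + (-27*sin(3*B_t/5)/25) dB_t.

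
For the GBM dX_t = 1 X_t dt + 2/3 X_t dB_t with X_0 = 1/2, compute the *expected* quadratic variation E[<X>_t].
E[<X>_t] = exp(22*t/9)/22 - 1/22

<X>_t = int_0^t ((2/3) * X_s)^2 ds. Taking expectation inside the integral: E[<X>_t] = (2/3)^2 * int_0^t E[X_s^2] ds. For GBM, E[X_s^2] = x_0^2 * exp((2 mu + sigma^2) s). Integrating:
  E[<X>_t] = (2/3)^2 * (1/2)^2 * (exp((2*1 + (2/3)^2) t) - 1) / (2*1 + (2/3)^2)
           = (2/3)^2 * (1/2)^2 * (exp((22/9) t) - 1) / (22/9) = exp(22*t/9)/22 - 1/22.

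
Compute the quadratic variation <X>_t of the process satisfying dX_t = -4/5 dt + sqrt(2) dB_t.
<X>_t = 2*t

For an Itô process dX_t = a(t) dt + b(t) dB_t, the quadratic variation is <X>_t = int_0^t b(s)^2 ds (the drift term does not contribute). Here b(s) = sqrt(2), so
  b(s)^2 = 2.
Integrating from 0 to t:
  <X>_t = int_0^t (2) ds = 2*t.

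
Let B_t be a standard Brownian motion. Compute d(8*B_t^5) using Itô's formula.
d(8*B_t^5) = (80*B_t^3) dt + (40*B_t^4) dB_t

Itô's formula for f(B_t) gives d f(B_t) = f'(B_t) dB_t + (1/2) f''(B_t) dt. Compute derivatives of f(x) = 8*x^5:
  f'(x)  = 40*x^4
  f''(x) = 160*x^3
Substitute x = B_t and multiply the f'' term by 1/2:
  drift     = (1/2) * (160*x^3) evaluated at B_t = 80*B_t^3
  diffusion = (40*x^4) evaluated at B_t = 40*B_t^4
Therefore d(8*B_t^5) = (80*B_t^3) dt + (40*B_t^4) dB_t.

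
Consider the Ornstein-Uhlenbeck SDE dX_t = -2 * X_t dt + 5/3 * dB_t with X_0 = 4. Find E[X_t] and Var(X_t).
E[X_t] = 4*exp(-2*t); Var(X_t) = 25/36 - 25*exp(-4*t)/36

The OU SDE dX = -theta X dt + sigma dB admits the integrating factor exp(theta t): d(exp(theta t) X_t) = sigma exp(theta t) dB_t. Integrating from 0 to t:
  X_t = x_0 * exp(-theta t) + sigma * int_0^t exp(-theta (t-s)) dB_s.
The Itô integral has mean 0 and (by the Itô isometry) variance sigma^2 * int_0^t exp(-2 theta (t - s)) ds = sigma^2 * (1 - exp(-2 theta t)) / (2 theta).
With theta = 2, sigma = 5/3, x_0 = 4:
  E[X_t] = 4 * exp(-2 t) = 4*exp(-2*t)
  Var(X_t) = (5/3)^2 * (1 - exp(-2*2 t)) / (2 * 2) = 25/36 - 25*exp(-4*t)/36.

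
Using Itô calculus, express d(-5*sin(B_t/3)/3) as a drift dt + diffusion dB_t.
d(-5*sin(B_t/3)/3) = (5*sin(B_t/3)/54) dt + (-5*cos(B_t/3)/9) dB_t

Itô's formula for f(B_t) gives d f(B_t) = f'(B_t) dB_t + (1/2) f''(B_t) dt. Compute derivatives of f(x) = -5*sin(x/3)/3:
  f'(x)  = -5*cos(x/3)/9
  f''(x) = 5*sin(x/3)/27
Substitute x = B_t and multiply the f'' term by 1/2:
  drift     = (1/2) * (5*sin(x/3)/27) evaluated at B_t = 5*sin(B_t/3)/54
  diffusion = (-5*cos(x/3)/9) evaluated at B_t = -5*cos(B_t/3)/9
Therefore d(-5*sin(B_t/3)/3) = (5*sin(B_t/3)/54) dt + (-5*cos(B_t/3)/9) dB_t.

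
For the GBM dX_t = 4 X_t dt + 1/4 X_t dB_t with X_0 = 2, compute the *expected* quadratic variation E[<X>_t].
E[<X>_t] = 4*exp(129*t/16)/129 - 4/129

<X>_t = int_0^t ((1/4) * X_s)^2 ds. Taking expectation inside the integral: E[<X>_t] = (1/4)^2 * int_0^t E[X_s^2] ds. For GBM, E[X_s^2] = x_0^2 * exp((2 mu + sigma^2) s). Integrating:
  E[<X>_t] = (1/4)^2 * 2^2 * (exp((2*4 + (1/4)^2) t) - 1) / (2*4 + (1/4)^2)
           = (1/4)^2 * 2^2 * (exp((129/16) t) - 1) / (129/16) = 4*exp(129*t/16)/129 - 4/129.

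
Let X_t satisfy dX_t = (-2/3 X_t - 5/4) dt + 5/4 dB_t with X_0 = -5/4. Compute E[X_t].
E[X_t] = -15/8 + 5*exp(-2*t/3)/8

Taking expectations and using E[dB_t] = 0, the mean m(t) = E[X_t] satisfies the ODE m'(t) = a m(t) + b with m(0) = x_0. With a = -2/3, b = -5/4, x_0 = -5/4, the solution is
  m(t) = x_0 * exp(a t) + (b/a) * (exp(a t) - 1)
       = (-5/4) * exp((-2/3) t) + ((-5/4)/(-2/3)) * (exp((-2/3) t) - 1)
       = -15/8 + 5*exp(-2*t/3)/8.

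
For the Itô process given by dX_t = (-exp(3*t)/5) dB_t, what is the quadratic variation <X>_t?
<X>_t = exp(6*t)/150 - 1/150

For an Itô process dX_t = a(t) dt + b(t) dB_t, the quadratic variation is <X>_t = int_0^t b(s)^2 ds (the drift term does not contribute). Here b(s) = -exp(3*s)/5, so
  b(s)^2 = exp(6*s)/25.
Integrating from 0 to t:
  <X>_t = int_0^t (exp(6*s)/25) ds = exp(6*t)/150 - 1/150.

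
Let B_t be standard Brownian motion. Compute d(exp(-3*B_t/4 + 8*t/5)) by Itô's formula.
d(exp(-3*B_t/4 + 8*t/5)) = (301*exp(-3*B_t/4 + 8*t/5)/160) dt + (-3*exp(-3*B_t/4 + 8*t/5)/4) dB_t

Itô's formula for f(t, x): d f(t, B_t) = (f_t + (1/2) f_xx) dt + f_x dB_t. Compute partials of f(t, x) = exp(8*t/5 - 3*x/4):
  f_t(t,x)  = 8*exp(8*t/5 - 3*x/4)/5
  f_x(t,x)  = -3*exp(8*t/5 - 3*x/4)/4
  f_xx(t,x) = 9*exp(8*t/5 - 3*x/4)/16
Assemble drift = f_t + (1/2) f_xx = 301*exp(8*t/5 - 3*x/4)/160 and diffusion = f_x = -3*exp(8*t/5 - 3*x/4)/4. Substituting x = B_t:
  d(exp(-3*B_t/4 + 8*t/5)) = (301*exp(-3*B_t/4 + 8*t/5)/160) dt + (-3*exp(-3*B_t/4 + 8*t/5)/4) dB_t.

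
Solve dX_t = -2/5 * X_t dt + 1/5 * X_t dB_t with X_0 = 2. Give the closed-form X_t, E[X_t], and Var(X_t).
X_t = 2 * exp((-21/50) t + (1/5) B_t); E[X_t] = 2*exp(-2*t/5); Var(X_t) = (4*exp(t/25) - 4)*exp(-4*t/5)

For GBM dX = mu X dt + sigma X dB with X_0 = x_0, apply Itô to Y = log X: dY = (mu - sigma^2/2) dt + sigma dB, so Y_t = log(x_0) + (mu - sigma^2/2) t + sigma B_t and hence X_t = x_0 * exp((mu - sigma^2/2) t + sigma B_t).
With mu = -2/5, sigma = 1/5, x_0 = 2, this gives:
  X_t = 2 * exp((-21/50) * t + (1/5) * B_t).
Since sigma*B_t ~ Normal(0, sigma^2 t), E[exp(sigma*B_t)] = exp(sigma^2 t / 2); so E[X_t] = x_0 * exp((mu - sigma^2/2) t) * exp(sigma^2 t / 2) = x_0 * exp(mu t) = 2*exp(-2*t/5).
Var(X_t) = E[X_t^2] - (E[X_t])^2 = x_0^2 * exp(2 mu t) * (exp(sigma^2 t) - 1) = (4*exp(t/25) - 4)*exp(-4*t/5).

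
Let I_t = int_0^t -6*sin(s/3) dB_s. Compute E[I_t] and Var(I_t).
E[I_t] = 0; Var(I_t) = 18*t - 27*sin(2*t/3)

The Itô integral of a deterministic integrand f(s) has mean 0 because each increment f(s) * (B_{s+ds} - B_s) has mean 0. By the Itô isometry:
  Var( int_0^t f(s) dB_s ) = E[ (int_0^t f(s) dB_s)^2 ] = int_0^t f(s)^2 ds.
Here f(s) = -6*sin(s/3), so f(s)^2 = 36*sin(s/3)^2. Integrate:
  int_0^t (36*sin(s/3)^2) ds = 18*t - 27*sin(2*t/3).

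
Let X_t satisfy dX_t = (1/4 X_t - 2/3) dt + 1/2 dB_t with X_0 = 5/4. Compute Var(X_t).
Var(X_t) = exp(t/2)/2 - 1/2

The variance V(t) = Var(X_t) satisfies V'(t) = 2 a V(t) + c^2 with V(0) = 0 (drift coefficient is linear in X, diffusion is constant). With a = 1/4, c = 1/2, the solution is
  V(t) = (c^2 / (2 a)) * (exp(2 a t) - 1)
       = ((1/2)^2 / (2*(1/4))) * (exp((1/2) t) - 1)
       = exp(t/2)/2 - 1/2.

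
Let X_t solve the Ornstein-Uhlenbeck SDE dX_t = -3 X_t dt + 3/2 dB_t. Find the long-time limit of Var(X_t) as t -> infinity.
lim Var(X_t) = 3/8

The OU SDE dX = -theta X dt + sigma dB admits the integrating factor exp(theta t): d(exp(theta t) X_t) = sigma exp(theta t) dB_t. Integrating from 0 to t gives X_t = x_0 * exp(-theta t) + sigma * int_0^t exp(-theta (t-s)) dB_s for any initial x_0. The Itô integral has variance (by the Itô isometry) sigma^2 * int_0^t exp(-2 theta (t - s)) ds = sigma^2 * (1 - exp(-2 theta t)) / (2 theta), independent of x_0.
With theta = 3, sigma = 3/2:
  Var(X_t) = (3/2)^2 * (1 - exp(-2*3 t)) / (2 * 3) = 3/8 - 3*exp(-6*t)/8.
As t -> infinity, exp(-2*3 t) -> 0, so the stationary variance is sigma^2 / (2 theta) = 3/8.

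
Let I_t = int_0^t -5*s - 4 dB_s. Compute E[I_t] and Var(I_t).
E[I_t] = 0; Var(I_t) = t*(25*t^2 + 60*t + 48)/3

The Itô integral of a deterministic integrand f(s) has mean 0 because each increment f(s) * (B_{s+ds} - B_s) has mean 0. By the Itô isometry:
  Var( int_0^t f(s) dB_s ) = E[ (int_0^t f(s) dB_s)^2 ] = int_0^t f(s)^2 ds.
Here f(s) = -5*s - 4, so f(s)^2 = (5*s + 4)^2. Integrate:
  int_0^t ((5*s + 4)^2) ds = t*(25*t^2 + 60*t + 48)/3.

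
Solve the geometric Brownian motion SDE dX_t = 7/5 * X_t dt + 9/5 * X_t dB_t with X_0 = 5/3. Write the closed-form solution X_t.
X_t = 5/3 * exp((-11/50) * t + (9/5) * B_t)

For GBM dX = mu X dt + sigma X dB with X_0 = x_0, apply Itô to Y = log X: dY = (mu - sigma^2/2) dt + sigma dB, so Y_t = log(x_0) + (mu - sigma^2/2) t + sigma B_t and hence X_t = x_0 * exp((mu - sigma^2/2) t + sigma B_t).
With mu = 7/5, sigma = 9/5, x_0 = 5/3, this gives:
  X_t = 5/3 * exp((-11/50) * t + (9/5) * B_t).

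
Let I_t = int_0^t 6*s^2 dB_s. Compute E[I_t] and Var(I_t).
E[I_t] = 0; Var(I_t) = 36*t^5/5

The Itô integral of a deterministic integrand f(s) has mean 0 because each increment f(s) * (B_{s+ds} - B_s) has mean 0. By the Itô isometry:
  Var( int_0^t f(s) dB_s ) = E[ (int_0^t f(s) dB_s)^2 ] = int_0^t f(s)^2 ds.
Here f(s) = 6*s^2, so f(s)^2 = 36*s^4. Integrate:
  int_0^t (36*s^4) ds = 36*t^5/5.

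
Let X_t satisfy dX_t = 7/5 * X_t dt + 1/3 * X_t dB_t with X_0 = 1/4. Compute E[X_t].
E[X_t] = exp(7*t/5)/4

For GBM dX = mu X dt + sigma X dB with X_0 = x_0, apply Itô to Y = log X: dY = (mu - sigma^2/2) dt + sigma dB, so Y_t = log(x_0) + (mu - sigma^2/2) t + sigma B_t and hence X_t = x_0 * exp((mu - sigma^2/2) t + sigma B_t).
With mu = 7/5, sigma = 1/3, x_0 = 1/4, this gives:
  X_t = 1/4 * exp((121/90) * t + (1/3) * B_t).
Since sigma*B_t ~ Normal(0, sigma^2 t), E[exp(sigma*B_t)] = exp(sigma^2 t / 2); so E[X_t] = x_0 * exp((mu - sigma^2/2) t) * exp(sigma^2 t / 2) = x_0 * exp(mu t) = exp(7*t/5)/4.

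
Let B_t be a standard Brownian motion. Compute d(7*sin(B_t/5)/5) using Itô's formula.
d(7*sin(B_t/5)/5) = (-7*sin(B_t/5)/250) dt + (7*cos(B_t/5)/25) dB_t

Itô's formula for f(B_t) gives d f(B_t) = f'(B_t) dB_t + (1/2) f''(B_t) dt. Compute derivatives of f(x) = 7*sin(x/5)/5:
  f'(x)  = 7*cos(x/5)/25
  f''(x) = -7*sin(x/5)/125
Substitute x = B_t and multiply the f'' term by 1/2:
  drift     = (1/2) * (-7*sin(x/5)/125) evaluated at B_t = -7*sin(B_t/5)/250
  diffusion = (7*cos(x/5)/25) evaluated at B_t = 7*cos(B_t/5)/25
Therefore d(7*sin(B_t/5)/5) = (-7*sin(B_t/5)/250) dt + (7*cos(B_t/5)/25) dB_t.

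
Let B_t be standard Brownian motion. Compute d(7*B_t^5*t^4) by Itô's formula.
d(7*B_t^5*t^4) = (B_t^3*t^3*(28*B_t^2 + 70*t)) dt + (35*B_t^4*t^4) dB_t

Itô's formula for f(t, x): d f(t, B_t) = (f_t + (1/2) f_xx) dt + f_x dB_t. Compute partials of f(t, x) = 7*t^4*x^5:
  f_t(t,x)  = 28*t^3*x^5
  f_x(t,x)  = 35*t^4*x^4
  f_xx(t,x) = 140*t^4*x^3
Assemble drift = f_t + (1/2) f_xx = t^3*x^3*(70*t + 28*x^2) and diffusion = f_x = 35*t^4*x^4. Substituting x = B_t:
  d(7*B_t^5*t^4) = (B_t^3*t^3*(28*B_t^2 + 70*t)) dt + (35*B_t^4*t^4) dB_t.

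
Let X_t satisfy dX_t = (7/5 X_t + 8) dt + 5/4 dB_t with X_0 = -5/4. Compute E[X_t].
E[X_t] = 125*exp(7*t/5)/28 - 40/7

Taking expectations and using E[dB_t] = 0, the mean m(t) = E[X_t] satisfies the ODE m'(t) = a m(t) + b with m(0) = x_0. With a = 7/5, b = 8, x_0 = -5/4, the solution is
  m(t) = x_0 * exp(a t) + (b/a) * (exp(a t) - 1)
       = (-5/4) * exp((7/5) t) + (8/(7/5)) * (exp((7/5) t) - 1)
       = 125*exp(7*t/5)/28 - 40/7.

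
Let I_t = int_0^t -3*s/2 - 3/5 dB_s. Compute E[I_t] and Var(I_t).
E[I_t] = 0; Var(I_t) = 3*t*(25*t^2 + 30*t + 12)/100

The Itô integral of a deterministic integrand f(s) has mean 0 because each increment f(s) * (B_{s+ds} - B_s) has mean 0. By the Itô isometry:
  Var( int_0^t f(s) dB_s ) = E[ (int_0^t f(s) dB_s)^2 ] = int_0^t f(s)^2 ds.
Here f(s) = -3*s/2 - 3/5, so f(s)^2 = 9*(5*s + 2)^2/100. Integrate:
  int_0^t (9*(5*s + 2)^2/100) ds = 3*t*(25*t^2 + 30*t + 12)/100.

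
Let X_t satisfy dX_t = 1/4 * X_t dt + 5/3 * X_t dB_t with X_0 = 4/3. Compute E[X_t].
E[X_t] = 4*exp(t/4)/3

For GBM dX = mu X dt + sigma X dB with X_0 = x_0, apply Itô to Y = log X: dY = (mu - sigma^2/2) dt + sigma dB, so Y_t = log(x_0) + (mu - sigma^2/2) t + sigma B_t and hence X_t = x_0 * exp((mu - sigma^2/2) t + sigma B_t).
With mu = 1/4, sigma = 5/3, x_0 = 4/3, this gives:
  X_t = 4/3 * exp((-41/36) * t + (5/3) * B_t).
Since sigma*B_t ~ Normal(0, sigma^2 t), E[exp(sigma*B_t)] = exp(sigma^2 t / 2); so E[X_t] = x_0 * exp((mu - sigma^2/2) t) * exp(sigma^2 t / 2) = x_0 * exp(mu t) = 4*exp(t/4)/3.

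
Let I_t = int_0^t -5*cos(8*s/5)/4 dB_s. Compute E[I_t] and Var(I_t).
E[I_t] = 0; Var(I_t) = 25*t/32 + 125*sin(8*t/5)*cos(8*t/5)/256

The Itô integral of a deterministic integrand f(s) has mean 0 because each increment f(s) * (B_{s+ds} - B_s) has mean 0. By the Itô isometry:
  Var( int_0^t f(s) dB_s ) = E[ (int_0^t f(s) dB_s)^2 ] = int_0^t f(s)^2 ds.
Here f(s) = -5*cos(8*s/5)/4, so f(s)^2 = 25*cos(8*s/5)^2/16. Integrate:
  int_0^t (25*cos(8*s/5)^2/16) ds = 25*t/32 + 125*sin(8*t/5)*cos(8*t/5)/256.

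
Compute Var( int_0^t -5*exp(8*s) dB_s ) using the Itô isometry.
Var = 25*exp(16*t)/16 - 25/16

The Itô integral of a deterministic integrand f(s) has mean 0 because each increment f(s) * (B_{s+ds} - B_s) has mean 0. By the Itô isometry:
  Var( int_0^t f(s) dB_s ) = E[ (int_0^t f(s) dB_s)^2 ] = int_0^t f(s)^2 ds.
Here f(s) = -5*exp(8*s), so f(s)^2 = 25*exp(16*s). Integrate:
  int_0^t (25*exp(16*s)) ds = 25*exp(16*t)/16 - 25/16.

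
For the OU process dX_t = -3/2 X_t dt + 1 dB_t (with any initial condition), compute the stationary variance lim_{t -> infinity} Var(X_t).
lim Var(X_t) = 1/3

The OU SDE dX = -theta X dt + sigma dB admits the integrating factor exp(theta t): d(exp(theta t) X_t) = sigma exp(theta t) dB_t. Integrating from 0 to t gives X_t = x_0 * exp(-theta t) + sigma * int_0^t exp(-theta (t-s)) dB_s for any initial x_0. The Itô integral has variance (by the Itô isometry) sigma^2 * int_0^t exp(-2 theta (t - s)) ds = sigma^2 * (1 - exp(-2 theta t)) / (2 theta), independent of x_0.
With theta = 3/2, sigma = 1:
  Var(X_t) = (1)^2 * (1 - exp(-2*3/2 t)) / (2 * 3/2) = 1/3 - exp(-3*t)/3.
As t -> infinity, exp(-2*3/2 t) -> 0, so the stationary variance is sigma^2 / (2 theta) = 1/3.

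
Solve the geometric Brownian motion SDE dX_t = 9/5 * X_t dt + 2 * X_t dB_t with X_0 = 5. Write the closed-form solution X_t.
X_t = 5 * exp((-1/5) * t + (2) * B_t)

For GBM dX = mu X dt + sigma X dB with X_0 = x_0, apply Itô to Y = log X: dY = (mu - sigma^2/2) dt + sigma dB, so Y_t = log(x_0) + (mu - sigma^2/2) t + sigma B_t and hence X_t = x_0 * exp((mu - sigma^2/2) t + sigma B_t).
With mu = 9/5, sigma = 2, x_0 = 5, this gives:
  X_t = 5 * exp((-1/5) * t + (2) * B_t).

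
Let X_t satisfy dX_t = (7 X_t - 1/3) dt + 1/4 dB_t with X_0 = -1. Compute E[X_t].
E[X_t] = 1/21 - 22*exp(7*t)/21

Taking expectations and using E[dB_t] = 0, the mean m(t) = E[X_t] satisfies the ODE m'(t) = a m(t) + b with m(0) = x_0. With a = 7, b = -1/3, x_0 = -1, the solution is
  m(t) = x_0 * exp(a t) + (b/a) * (exp(a t) - 1)
       = (-1) * exp(7 t) + ((-1/3)/7) * (exp(7 t) - 1)
       = 1/21 - 22*exp(7*t)/21.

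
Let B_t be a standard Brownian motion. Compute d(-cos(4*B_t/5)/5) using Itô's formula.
d(-cos(4*B_t/5)/5) = (8*cos(4*B_t/5)/125) dt + (4*sin(4*B_t/5)/25) dB_t

Itô's formula for f(B_t) gives d f(B_t) = f'(B_t) dB_t + (1/2) f''(B_t) dt. Compute derivatives of f(x) = -cos(4*x/5)/5:
  f'(x)  = 4*sin(4*x/5)/25
  f''(x) = 16*cos(4*x/5)/125
Substitute x = B_t and multiply the f'' term by 1/2:
  drift     = (1/2) * (16*cos(4*x/5)/125) evaluated at B_t = 8*cos(4*B_t/5)/125
  diffusion = (4*sin(4*x/5)/25) evaluated at B_t = 4*sin(4*B_t/5)/25
Therefore d(-cos(4*B_t/5)/5) = (8*cos(4*B_t/5)/125) dt + (4*sin(4*B_t/5)/25) dB_t.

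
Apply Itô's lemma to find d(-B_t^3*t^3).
d(-B_t^3*t^3) = (3*B_t*t^2*(-B_t^2 - t)) dt + (-3*B_t^2*t^3) dB_t

Itô's formula for f(t, x): d f(t, B_t) = (f_t + (1/2) f_xx) dt + f_x dB_t. Compute partials of f(t, x) = -t^3*x^3:
  f_t(t,x)  = -3*t^2*x^3
  f_x(t,x)  = -3*t^3*x^2
  f_xx(t,x) = -6*t^3*x
Assemble drift = f_t + (1/2) f_xx = 3*t^2*x*(-t - x^2) and diffusion = f_x = -3*t^3*x^2. Substituting x = B_t:
  d(-B_t^3*t^3) = (3*B_t*t^2*(-B_t^2 - t)) dt + (-3*B_t^2*t^3) dB_t.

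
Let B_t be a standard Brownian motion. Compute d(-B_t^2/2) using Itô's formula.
d(-B_t^2/2) = (-1/2) dt + (-B_t) dB_t

Itô's formula for f(B_t) gives d f(B_t) = f'(B_t) dB_t + (1/2) f''(B_t) dt. Compute derivatives of f(x) = -x^2/2:
  f'(x)  = -x
  f''(x) = -1
Substitute x = B_t and multiply the f'' term by 1/2:
  drift     = (1/2) * (-1) evaluated at B_t = -1/2
  diffusion = (-x) evaluated at B_t = -B_t
Therefore d(-B_t^2/2) = (-1/2) dt + (-B_t) dB_t.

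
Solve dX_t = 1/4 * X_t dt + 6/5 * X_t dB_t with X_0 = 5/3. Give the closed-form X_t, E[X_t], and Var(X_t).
X_t = 5/3 * exp((-47/100) t + (6/5) B_t); E[X_t] = 5*exp(t/4)/3; Var(X_t) = 25*(exp(36*t/25) - 1)*exp(t/2)/9

For GBM dX = mu X dt + sigma X dB with X_0 = x_0, apply Itô to Y = log X: dY = (mu - sigma^2/2) dt + sigma dB, so Y_t = log(x_0) + (mu - sigma^2/2) t + sigma B_t and hence X_t = x_0 * exp((mu - sigma^2/2) t + sigma B_t).
With mu = 1/4, sigma = 6/5, x_0 = 5/3, this gives:
  X_t = 5/3 * exp((-47/100) * t + (6/5) * B_t).
Since sigma*B_t ~ Normal(0, sigma^2 t), E[exp(sigma*B_t)] = exp(sigma^2 t / 2); so E[X_t] = x_0 * exp((mu - sigma^2/2) t) * exp(sigma^2 t / 2) = x_0 * exp(mu t) = 5*exp(t/4)/3.
Var(X_t) = E[X_t^2] - (E[X_t])^2 = x_0^2 * exp(2 mu t) * (exp(sigma^2 t) - 1) = 25*(exp(36*t/25) - 1)*exp(t/2)/9.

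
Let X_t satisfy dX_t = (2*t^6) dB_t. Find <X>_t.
<X>_t = 4*t^13/13

For an Itô process dX_t = a(t) dt + b(t) dB_t, the quadratic variation is <X>_t = int_0^t b(s)^2 ds (the drift term does not contribute). Here b(s) = 2*s^6, so
  b(s)^2 = 4*s^12.
Integrating from 0 to t:
  <X>_t = int_0^t (4*s^12) ds = 4*t^13/13.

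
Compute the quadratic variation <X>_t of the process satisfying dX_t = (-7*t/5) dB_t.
<X>_t = 49*t^3/75

For an Itô process dX_t = a(t) dt + b(t) dB_t, the quadratic variation is <X>_t = int_0^t b(s)^2 ds (the drift term does not contribute). Here b(s) = -7*s/5, so
  b(s)^2 = 49*s^2/25.
Integrating from 0 to t:
  <X>_t = int_0^t (49*s^2/25) ds = 49*t^3/75.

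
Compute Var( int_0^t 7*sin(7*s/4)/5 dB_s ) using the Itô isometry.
Var = 49*t/50 - 7*sin(7*t/2)/25

The Itô integral of a deterministic integrand f(s) has mean 0 because each increment f(s) * (B_{s+ds} - B_s) has mean 0. By the Itô isometry:
  Var( int_0^t f(s) dB_s ) = E[ (int_0^t f(s) dB_s)^2 ] = int_0^t f(s)^2 ds.
Here f(s) = 7*sin(7*s/4)/5, so f(s)^2 = 49*sin(7*s/4)^2/25. Integrate:
  int_0^t (49*sin(7*s/4)^2/25) ds = 49*t/50 - 7*sin(7*t/2)/25.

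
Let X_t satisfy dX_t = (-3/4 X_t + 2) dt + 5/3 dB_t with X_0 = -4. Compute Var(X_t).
Var(X_t) = 50/27 - 50*exp(-3*t/2)/27

The variance V(t) = Var(X_t) satisfies V'(t) = 2 a V(t) + c^2 with V(0) = 0 (drift coefficient is linear in X, diffusion is constant). With a = -3/4, c = 5/3, the solution is
  V(t) = (c^2 / (2 a)) * (exp(2 a t) - 1)
       = ((5/3)^2 / (2*(-3/4))) * (exp((-3/2) t) - 1)
       = 50/27 - 50*exp(-3*t/2)/27.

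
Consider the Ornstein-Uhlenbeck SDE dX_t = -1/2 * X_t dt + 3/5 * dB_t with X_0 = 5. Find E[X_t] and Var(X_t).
E[X_t] = 5*exp(-t/2); Var(X_t) = 9/25 - 9*exp(-t)/25

The OU SDE dX = -theta X dt + sigma dB admits the integrating factor exp(theta t): d(exp(theta t) X_t) = sigma exp(theta t) dB_t. Integrating from 0 to t:
  X_t = x_0 * exp(-theta t) + sigma * int_0^t exp(-theta (t-s)) dB_s.
The Itô integral has mean 0 and (by the Itô isometry) variance sigma^2 * int_0^t exp(-2 theta (t - s)) ds = sigma^2 * (1 - exp(-2 theta t)) / (2 theta).
With theta = 1/2, sigma = 3/5, x_0 = 5:
  E[X_t] = 5 * exp(-1/2 t) = 5*exp(-t/2)
  Var(X_t) = (3/5)^2 * (1 - exp(-2*1/2 t)) / (2 * 1/2) = 9/25 - 9*exp(-t)/25.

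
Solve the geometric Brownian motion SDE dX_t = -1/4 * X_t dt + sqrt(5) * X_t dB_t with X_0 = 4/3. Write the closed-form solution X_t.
X_t = 4/3 * exp((-11/4) * t + (sqrt(5)) * B_t)

For GBM dX = mu X dt + sigma X dB with X_0 = x_0, apply Itô to Y = log X: dY = (mu - sigma^2/2) dt + sigma dB, so Y_t = log(x_0) + (mu - sigma^2/2) t + sigma B_t and hence X_t = x_0 * exp((mu - sigma^2/2) t + sigma B_t).
With mu = -1/4, sigma = sqrt(5), x_0 = 4/3, this gives:
  X_t = 4/3 * exp((-11/4) * t + (sqrt(5)) * B_t).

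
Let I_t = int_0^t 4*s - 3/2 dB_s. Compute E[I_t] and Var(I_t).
E[I_t] = 0; Var(I_t) = t*(64*t^2 - 72*t + 27)/12

The Itô integral of a deterministic integrand f(s) has mean 0 because each increment f(s) * (B_{s+ds} - B_s) has mean 0. By the Itô isometry:
  Var( int_0^t f(s) dB_s ) = E[ (int_0^t f(s) dB_s)^2 ] = int_0^t f(s)^2 ds.
Here f(s) = 4*s - 3/2, so f(s)^2 = (8*s - 3)^2/4. Integrate:
  int_0^t ((8*s - 3)^2/4) ds = t*(64*t^2 - 72*t + 27)/12.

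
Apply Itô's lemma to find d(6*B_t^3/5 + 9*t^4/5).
d(6*B_t^3/5 + 9*t^4/5) = (18*B_t/5 + 36*t^3/5) dt + (18*B_t^2/5) dB_t

Itô's formula for f(t, x): d f(t, B_t) = (f_t + (1/2) f_xx) dt + f_x dB_t. Compute partials of f(t, x) = 9*t^4/5 + 6*x^3/5:
  f_t(t,x)  = 36*t^3/5
  f_x(t,x)  = 18*x^2/5
  f_xx(t,x) = 36*x/5
Assemble drift = f_t + (1/2) f_xx = 36*t^3/5 + 18*x/5 and diffusion = f_x = 18*x^2/5. Substituting x = B_t:
  d(6*B_t^3/5 + 9*t^4/5) = (18*B_t/5 + 36*t^3/5) dt + (18*B_t^2/5) dB_t.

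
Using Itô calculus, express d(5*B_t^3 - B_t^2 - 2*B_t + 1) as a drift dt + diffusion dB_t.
d(5*B_t^3 - B_t^2 - 2*B_t + 1) = (15*B_t - 1) dt + (15*B_t^2 - 2*B_t - 2) dB_t

Itô's formula for f(B_t) gives d f(B_t) = f'(B_t) dB_t + (1/2) f''(B_t) dt. Compute derivatives of f(x) = 5*x^3 - x^2 - 2*x + 1:
  f'(x)  = 15*x^2 - 2*x - 2
  f''(x) = 30*x - 2
Substitute x = B_t and multiply the f'' term by 1/2:
  drift     = (1/2) * (30*x - 2) evaluated at B_t = 15*B_t - 1
  diffusion = (15*x^2 - 2*x - 2) evaluated at B_t = 15*B_t^2 - 2*B_t - 2
Therefore d(5*B_t^3 - B_t^2 - 2*B_t + 1) = (15*B_t - 1) dt + (15*B_t^2 - 2*B_t - 2) dB_t.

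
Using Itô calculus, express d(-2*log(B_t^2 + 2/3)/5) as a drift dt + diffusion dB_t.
d(-2*log(B_t^2 + 2/3)/5) = (6*(3*B_t^2 - 2)/(5*(3*B_t^2 + 2)^2)) dt + (-12*B_t/(15*B_t^2 + 10)) dB_t

Itô's formula for f(B_t) gives d f(B_t) = f'(B_t) dB_t + (1/2) f''(B_t) dt. Compute derivatives of f(x) = -2*log(x^2 + 2/3)/5:
  f'(x)  = -12*x/(15*x^2 + 10)
  f''(x) = 12*(3*x^2 - 2)/(5*(3*x^2 + 2)^2)
Substitute x = B_t and multiply the f'' term by 1/2:
  drift     = (1/2) * (12*(3*x^2 - 2)/(5*(3*x^2 + 2)^2)) evaluated at B_t = 6*(3*B_t^2 - 2)/(5*(3*B_t^2 + 2)^2)
  diffusion = (-12*x/(15*x^2 + 10)) evaluated at B_t = -12*B_t/(15*B_t^2 + 10)
Therefore d(-2*log(B_t^2 + 2/3)/5) = (6*(3*B_t^2 - 2)/(5*(3*B_t^2 + 2)^2)) dt + (-12*B_t/(15*B_t^2 + 10)) dB_t.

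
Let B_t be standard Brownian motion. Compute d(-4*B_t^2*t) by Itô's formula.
d(-4*B_t^2*t) = (-4*B_t^2 - 4*t) dt + (-8*B_t*t) dB_t

Itô's formula for f(t, x): d f(t, B_t) = (f_t + (1/2) f_xx) dt + f_x dB_t. Compute partials of f(t, x) = -4*t*x^2:
  f_t(t,x)  = -4*x^2
  f_x(t,x)  = -8*t*x
  f_xx(t,x) = -8*t
Assemble drift = f_t + (1/2) f_xx = -4*t - 4*x^2 and diffusion = f_x = -8*t*x. Substituting x = B_t:
  d(-4*B_t^2*t) = (-4*B_t^2 - 4*t) dt + (-8*B_t*t) dB_t.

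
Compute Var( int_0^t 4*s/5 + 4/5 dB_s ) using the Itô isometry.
Var = 16*t*(t^2 + 3*t + 3)/75

The Itô integral of a deterministic integrand f(s) has mean 0 because each increment f(s) * (B_{s+ds} - B_s) has mean 0. By the Itô isometry:
  Var( int_0^t f(s) dB_s ) = E[ (int_0^t f(s) dB_s)^2 ] = int_0^t f(s)^2 ds.
Here f(s) = 4*s/5 + 4/5, so f(s)^2 = 16*(s + 1)^2/25. Integrate:
  int_0^t (16*(s + 1)^2/25) ds = 16*t*(t^2 + 3*t + 3)/75.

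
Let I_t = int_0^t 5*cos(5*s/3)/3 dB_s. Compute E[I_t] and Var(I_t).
E[I_t] = 0; Var(I_t) = 25*t/18 + 5*sin(10*t/3)/12

The Itô integral of a deterministic integrand f(s) has mean 0 because each increment f(s) * (B_{s+ds} - B_s) has mean 0. By the Itô isometry:
  Var( int_0^t f(s) dB_s ) = E[ (int_0^t f(s) dB_s)^2 ] = int_0^t f(s)^2 ds.
Here f(s) = 5*cos(5*s/3)/3, so f(s)^2 = 25*cos(5*s/3)^2/9. Integrate:
  int_0^t (25*cos(5*s/3)^2/9) ds = 25*t/18 + 5*sin(10*t/3)/12.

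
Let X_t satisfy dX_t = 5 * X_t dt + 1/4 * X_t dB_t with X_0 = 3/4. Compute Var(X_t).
Var(X_t) = 9*(exp(t/16) - 1)*exp(10*t)/16

For GBM dX = mu X dt + sigma X dB with X_0 = x_0, apply Itô to Y = log X: dY = (mu - sigma^2/2) dt + sigma dB, so Y_t = log(x_0) + (mu - sigma^2/2) t + sigma B_t and hence X_t = x_0 * exp((mu - sigma^2/2) t + sigma B_t).
With mu = 5, sigma = 1/4, x_0 = 3/4, this gives:
  X_t = 3/4 * exp((159/32) * t + (1/4) * B_t).
Since sigma*B_t ~ Normal(0, sigma^2 t), E[exp(sigma*B_t)] = exp(sigma^2 t / 2); so E[X_t] = x_0 * exp((mu - sigma^2/2) t) * exp(sigma^2 t / 2) = x_0 * exp(mu t) = 3*exp(5*t)/4.
Var(X_t) = E[X_t^2] - (E[X_t])^2 = x_0^2 * exp(2 mu t) * (exp(sigma^2 t) - 1) = 9*(exp(t/16) - 1)*exp(10*t)/16.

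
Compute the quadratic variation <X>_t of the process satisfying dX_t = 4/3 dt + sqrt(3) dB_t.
<X>_t = 3*t

For an Itô process dX_t = a(t) dt + b(t) dB_t, the quadratic variation is <X>_t = int_0^t b(s)^2 ds (the drift term does not contribute). Here b(s) = sqrt(3), so
  b(s)^2 = 3.
Integrating from 0 to t:
  <X>_t = int_0^t (3) ds = 3*t.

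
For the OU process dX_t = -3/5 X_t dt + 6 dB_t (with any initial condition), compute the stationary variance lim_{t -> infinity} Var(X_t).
lim Var(X_t) = 30

The OU SDE dX = -theta X dt + sigma dB admits the integrating factor exp(theta t): d(exp(theta t) X_t) = sigma exp(theta t) dB_t. Integrating from 0 to t gives X_t = x_0 * exp(-theta t) + sigma * int_0^t exp(-theta (t-s)) dB_s for any initial x_0. The Itô integral has variance (by the Itô isometry) sigma^2 * int_0^t exp(-2 theta (t - s)) ds = sigma^2 * (1 - exp(-2 theta t)) / (2 theta), independent of x_0.
With theta = 3/5, sigma = 6:
  Var(X_t) = (6)^2 * (1 - exp(-2*3/5 t)) / (2 * 3/5) = 30 - 30*exp(-6*t/5).
As t -> infinity, exp(-2*3/5 t) -> 0, so the stationary variance is sigma^2 / (2 theta) = 30.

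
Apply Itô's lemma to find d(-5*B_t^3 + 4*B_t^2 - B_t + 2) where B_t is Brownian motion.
d(-5*B_t^3 + 4*B_t^2 - B_t + 2) = (4 - 15*B_t) dt + (-15*B_t^2 + 8*B_t - 1) dB_t

Itô's formula for f(B_t) gives d f(B_t) = f'(B_t) dB_t + (1/2) f''(B_t) dt. Compute derivatives of f(x) = -5*x^3 + 4*x^2 - x + 2:
  f'(x)  = -15*x^2 + 8*x - 1
  f''(x) = 8 - 30*x
Substitute x = B_t and multiply the f'' term by 1/2:
  drift     = (1/2) * (8 - 30*x) evaluated at B_t = 4 - 15*B_t
  diffusion = (-15*x^2 + 8*x - 1) evaluated at B_t = -15*B_t^2 + 8*B_t - 1
Therefore d(-5*B_t^3 + 4*B_t^2 - B_t + 2) = (4 - 15*B_t) dt + (-15*B_t^2 + 8*B_t - 1) dB_t.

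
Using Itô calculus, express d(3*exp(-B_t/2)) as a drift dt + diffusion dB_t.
d(3*exp(-B_t/2)) = (3*exp(-B_t/2)/8) dt + (-3*exp(-B_t/2)/2) dB_t

Itô's formula for f(B_t) gives d f(B_t) = f'(B_t) dB_t + (1/2) f''(B_t) dt. Compute derivatives of f(x) = 3*exp(-x/2):
  f'(x)  = -3*exp(-x/2)/2
  f''(x) = 3*exp(-x/2)/4
Substitute x = B_t and multiply the f'' term by 1/2:
  drift     = (1/2) * (3*exp(-x/2)/4) evaluated at B_t = 3*exp(-B_t/2)/8
  diffusion = (-3*exp(-x/2)/2) evaluated at B_t = -3*exp(-B_t/2)/2
Therefore d(3*exp(-B_t/2)) = (3*exp(-B_t/2)/8) dt + (-3*exp(-B_t/2)/2) dB_t.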